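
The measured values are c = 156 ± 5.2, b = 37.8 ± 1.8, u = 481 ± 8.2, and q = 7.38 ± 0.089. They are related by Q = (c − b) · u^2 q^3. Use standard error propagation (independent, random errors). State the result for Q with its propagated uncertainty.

Let w = c − b = 118. δw = √(δc² + δb²) = √(27.0 + 3.24) = 5.50, so δw/w = 0.0466.
Q is then a monomial in w, u, q:
δQ/Q = √((δw/w)² + (2·δu/u)² + (3·δq/q)²) = √(0.00217 + 0.00116 + 0.00131) = 0.0681
Q = 1.1e+10, so δQ = 0.0681 × 1.1e+10 = 7.49e+08.

(1.10 ± 0.0749) × 10^10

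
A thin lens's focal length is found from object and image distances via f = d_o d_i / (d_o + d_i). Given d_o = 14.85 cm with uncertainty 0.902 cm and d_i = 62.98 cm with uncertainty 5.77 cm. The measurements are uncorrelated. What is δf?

0.627 cm

∂f/∂d_o = (d_i/(d_o+d_i))² = 0.655;  ∂f/∂d_i = (d_o/(d_o+d_i))² = 0.0364
δf = √((∂f/∂d_o · δd_o)² + (∂f/∂d_i · δd_i)²) = √(0.349 + 0.0441) = 0.627 cm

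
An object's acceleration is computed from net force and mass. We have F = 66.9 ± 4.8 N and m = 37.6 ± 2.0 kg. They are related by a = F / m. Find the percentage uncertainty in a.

Relative error in a monomial: (δa/a)² = Σ (nᵢ · δxᵢ/xᵢ)².
  (1·δF/F)² = (1×0.0717)² = 0.00515;  (-1·δm/m)² = (-1×0.0532)² = 0.00283
δa/a = √(0.00798) = 0.0893

8.93%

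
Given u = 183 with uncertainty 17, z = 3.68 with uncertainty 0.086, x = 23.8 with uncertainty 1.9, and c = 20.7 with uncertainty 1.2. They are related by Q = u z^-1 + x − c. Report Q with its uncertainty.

52.8 ± 5.27

Let p = u·z^-1 = 49.7. δp/p = √((1·δu/u)² + (-1·δz/z)²) = √(0.00863 + 0.000546) = 0.0958, so δp = 4.76.
Q = p + x − c: δQ = √(δp² + δx² + δc²) = √(22.7 + 3.61 + 1.44) = 5.27
Q = 52.8.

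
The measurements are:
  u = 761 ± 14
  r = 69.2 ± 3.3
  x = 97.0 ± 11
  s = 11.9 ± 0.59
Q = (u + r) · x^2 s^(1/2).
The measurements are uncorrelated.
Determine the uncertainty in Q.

Let w = u + r = 830. δw = √(δu² + δr²) = √(196 + 10.9) = 14.4, so δw/w = 0.0173.
Q is then a monomial in w, x, s:
δQ/Q = √((δw/w)² + (2·δx/x)² + (½·δs/s)²) = √(0.000300 + 0.0514 + 0.000615) = 0.229
Q = 2.69e+07, so δQ = 0.229 × 2.69e+07 = 6.17e+06.

6.17e+06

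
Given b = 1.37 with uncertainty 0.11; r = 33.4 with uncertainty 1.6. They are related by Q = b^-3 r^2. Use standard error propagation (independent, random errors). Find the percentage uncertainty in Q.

25.9%

For a monomial Q ∝ b^-3, r^2, fractional errors add in quadrature:
  (-3·δb/b)² = (-3×0.0803)² = 0.0580;  (2·δr/r)² = (2×0.0479)² = 0.00918
δQ/Q = √(0.0672) = 0.259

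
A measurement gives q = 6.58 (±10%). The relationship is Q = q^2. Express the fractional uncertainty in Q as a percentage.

Q ∝ q^2, so δQ/Q = |2| · δq/q = 2 × 0.100 = 0.200.

20.0%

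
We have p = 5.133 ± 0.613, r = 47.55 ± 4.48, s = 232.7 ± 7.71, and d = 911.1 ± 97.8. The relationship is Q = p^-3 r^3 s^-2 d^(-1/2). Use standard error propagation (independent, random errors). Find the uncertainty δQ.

Q is a product of powers, so relative uncertainties combine in quadrature:
  (-3·δp/p)² = (-3×0.119)² = 0.128;  (3·δr/r)² = (3×0.0942)² = 0.0799;  (-2·δs/s)² = (-2×0.0331)² = 0.00439;  (−½·δd/d)² = (-0.5×0.107)² = 0.00288
δQ/Q = √(0.216) = 0.464
Q = 0.0004864, so δQ = 0.464 × 0.0004864 = 0.000226.

0.000226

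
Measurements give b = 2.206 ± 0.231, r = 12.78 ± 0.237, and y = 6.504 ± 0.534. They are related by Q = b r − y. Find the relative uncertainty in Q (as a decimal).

0.140

Let p = b·r = 28.19. δp/p = √((1·δb/b)² + (1·δr/r)²) = √(0.0110 + 0.000344) = 0.106, so δp = 3.00.
Q = p − y: δQ = √(δp² + δy²) = √(8.99 + 0.285) = 3.05
Q = 21.69, so δQ/Q = 3.05/21.69 = 0.140.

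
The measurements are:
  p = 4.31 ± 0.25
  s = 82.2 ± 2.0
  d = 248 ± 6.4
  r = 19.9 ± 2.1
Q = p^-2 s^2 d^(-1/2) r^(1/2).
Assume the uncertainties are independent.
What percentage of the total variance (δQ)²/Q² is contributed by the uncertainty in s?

12.6%

(δQ/Q)² = (-2·δp/p)² + (2·δs/s)² + (−½·δd/d)² + (½·δr/r)²
  p term: (-2×0.0580)² = 0.0135
  s term: (2×0.0243)² = 0.00237
  d term: (-0.5×0.0258)² = 0.000166
  r term: (0.5×0.106)² = 0.00278
Total = 0.0188. Share from s = 0.00237/0.0188 = 0.126.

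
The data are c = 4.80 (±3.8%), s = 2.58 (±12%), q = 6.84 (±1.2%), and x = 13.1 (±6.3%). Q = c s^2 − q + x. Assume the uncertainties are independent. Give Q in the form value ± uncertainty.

Let p = c·s^2 = 32.0. δp/p = √((1·δc/c)² + (2·δs/s)²) = √(0.00144 + 0.0576) = 0.243, so δp = 7.76.
Q = p − q + x: δQ = √(δp² + δq² + δx²) = √(60.3 + 0.00674 + 0.681) = 7.81
Q = 38.2.

38.2 ± 7.81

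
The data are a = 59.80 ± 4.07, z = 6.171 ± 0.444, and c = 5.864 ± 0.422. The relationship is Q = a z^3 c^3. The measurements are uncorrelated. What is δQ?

For a monomial Q ∝ a, z^3, c^3, fractional errors add in quadrature:
  (1·δa/a)² = (1×0.0681)² = 0.00463;  (3·δz/z)² = (3×0.0719)² = 0.0466;  (3·δc/c)² = (3×0.0720)² = 0.0466
δQ/Q = √(0.0978) = 0.313
Q = 2.834e+06, so δQ = 0.313 × 2.834e+06 = 8.86e+05.

8.86e+05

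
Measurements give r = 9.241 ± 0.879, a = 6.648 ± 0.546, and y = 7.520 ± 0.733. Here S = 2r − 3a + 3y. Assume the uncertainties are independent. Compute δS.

3.26

S is a linear combination, so absolute uncertainties add in quadrature:
  (2·δr)² = 3.09;  (3·δa)² = 2.68;  (3·δy)² = 4.84
δS = √(10.6) = 3.26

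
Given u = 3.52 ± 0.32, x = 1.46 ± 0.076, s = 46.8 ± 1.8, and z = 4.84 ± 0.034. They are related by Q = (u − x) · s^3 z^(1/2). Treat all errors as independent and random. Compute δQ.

91500

Let w = u − x = 2.06. δw = √(δu² + δx²) = √(0.102 + 0.00578) = 0.329, so δw/w = 0.160.
Q is then a monomial in w, s, z:
δQ/Q = √((δw/w)² + (3·δs/s)² + (½·δz/z)²) = √(0.0255 + 0.0133 + 1.23e-05) = 0.197
Q = 4.65e+05, so δQ = 0.197 × 4.65e+05 = 91500.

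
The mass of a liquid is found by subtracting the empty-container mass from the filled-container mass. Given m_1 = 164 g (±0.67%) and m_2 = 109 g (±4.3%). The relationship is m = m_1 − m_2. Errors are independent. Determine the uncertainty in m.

4.81 g

Sums and differences: (δm)² = Σ (cᵢ δxᵢ)².
  (δm_1)² = 1.21;  (δm_2)² = 22.0
δm = √(23.2) = 4.81 g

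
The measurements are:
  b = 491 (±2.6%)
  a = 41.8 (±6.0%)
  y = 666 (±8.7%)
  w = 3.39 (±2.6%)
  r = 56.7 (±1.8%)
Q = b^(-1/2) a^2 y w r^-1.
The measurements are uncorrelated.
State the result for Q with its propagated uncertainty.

Since Q is a product/quotient, work with relative uncertainties:
  (−½·δb/b)² = (-0.5×0.0260)² = 0.000169;  (2·δa/a)² = (2×0.0600)² = 0.0144;  (1·δy/y)² = (1×0.0870)² = 0.00757;  (1·δw/w)² = (1×0.0260)² = 0.000676;  (-1·δr/r)² = (-1×0.0180)² = 0.000324
δQ/Q = √(0.0231) = 0.152
Q = 3140, so δQ = 0.152 × 3140 = 478.

3140 ± 478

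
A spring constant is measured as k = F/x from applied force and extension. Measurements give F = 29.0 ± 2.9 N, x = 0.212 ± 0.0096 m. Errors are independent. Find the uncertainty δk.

k is a product of powers, so relative uncertainties combine in quadrature:
  (1·δF/F)² = (1×0.100)² = 0.0100;  (-1·δx/x)² = (-1×0.0453)² = 0.00205
δk/k = √(0.0121) = 0.110
k = 137 N/m, so δk = 0.110 × 137 = 15.0 N/m.

15.0 N/m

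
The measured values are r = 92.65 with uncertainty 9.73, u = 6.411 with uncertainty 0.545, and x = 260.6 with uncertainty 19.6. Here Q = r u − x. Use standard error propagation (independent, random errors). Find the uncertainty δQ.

82.6

Let p = r·u = 594.0. δp/p = √((1·δr/r)² + (1·δu/u)²) = √(0.0110 + 0.00723) = 0.135, so δp = 80.3.
Q = p − x: δQ = √(δp² + δx²) = √(6440 + 384) = 82.6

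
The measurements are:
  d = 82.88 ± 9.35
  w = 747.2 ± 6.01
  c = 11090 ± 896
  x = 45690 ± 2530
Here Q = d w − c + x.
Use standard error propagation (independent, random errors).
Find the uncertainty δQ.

Let p = d·w = 61930. δp/p = √((1·δd/d)² + (1·δw/w)²) = √(0.0127 + 6.47e-05) = 0.113, so δp = 7000.
Q = p − c + x: δQ = √(δp² + δc² + δx²) = √(4.91e+07 + 8.03e+05 + 6.4e+06) = 7500

7500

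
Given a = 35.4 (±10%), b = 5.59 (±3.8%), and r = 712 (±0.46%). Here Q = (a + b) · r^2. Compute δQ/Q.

Let u = a + b = 41.0. δu = √(δa² + δb²) = √(12.5 + 0.0451) = 3.55, so δu/u = 0.0865.
Q is then a monomial in u, r:
δQ/Q = √((δu/u)² + (2·δr/r)²) = √(0.00749 + 8.46e-05) = 0.0870

0.0870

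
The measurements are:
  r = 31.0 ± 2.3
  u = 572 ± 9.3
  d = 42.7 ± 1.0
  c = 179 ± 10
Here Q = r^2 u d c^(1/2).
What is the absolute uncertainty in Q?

4.83e+07

For a monomial Q ∝ r^2, u, d, c^(1/2), fractional errors add in quadrature:
  (2·δr/r)² = (2×0.0742)² = 0.0220;  (1·δu/u)² = (1×0.0163)² = 0.000264;  (1·δd/d)² = (1×0.0234)² = 0.000548;  (½·δc/c)² = (0.5×0.0559)² = 0.000780
δQ/Q = √(0.0236) = 0.154
Q = 3.14e+08, so δQ = 0.154 × 3.14e+08 = 4.83e+07.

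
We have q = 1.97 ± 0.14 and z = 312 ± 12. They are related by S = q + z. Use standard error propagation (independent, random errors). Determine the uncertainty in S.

12.0

Absolute uncertainties add in quadrature for a linear combination:
  (δq)² = 0.0196;  (δz)² = 144
δS = √(144) = 12.0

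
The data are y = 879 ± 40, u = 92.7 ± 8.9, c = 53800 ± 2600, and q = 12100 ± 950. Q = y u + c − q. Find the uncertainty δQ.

Let p = y·u = 81500. δp/p = √((1·δy/y)² + (1·δu/u)²) = √(0.00207 + 0.00922) = 0.106, so δp = 8660.
Q = p + c − q: δQ = √(δp² + δc² + δq²) = √(7.5e+07 + 6.76e+06 + 9.02e+05) = 9090

9090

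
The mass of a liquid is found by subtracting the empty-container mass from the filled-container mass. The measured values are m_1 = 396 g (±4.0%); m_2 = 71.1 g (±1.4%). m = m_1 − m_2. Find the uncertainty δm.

Each term contributes (cᵢ δxᵢ)² to (δm)²:
  (δm_1)² = 251;  (δm_2)² = 0.991
δm = √(252) = 15.9 g

15.9 g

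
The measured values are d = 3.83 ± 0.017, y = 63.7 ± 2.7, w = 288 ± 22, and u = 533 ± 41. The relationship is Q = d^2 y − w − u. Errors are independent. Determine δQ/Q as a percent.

Let p = d^2·y = 934. δp/p = √((2·δd/d)² + (1·δy/y)²) = √(7.88e-05 + 0.00180) = 0.0433, so δp = 40.5.
Q = p − w − u: δQ = √(δp² + δw² + δu²) = √(1640 + 484 + 1680) = 61.7
Q = 113, so δQ/Q = 61.7/113 = 0.544.

54.4%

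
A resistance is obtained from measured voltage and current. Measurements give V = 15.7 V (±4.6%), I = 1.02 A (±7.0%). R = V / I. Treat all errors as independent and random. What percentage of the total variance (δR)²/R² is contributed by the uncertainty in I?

(δR/R)² = (1·δV/V)² + (-1·δI/I)²
  V term: (1×0.0460)² = 0.00212
  I term: (-1×0.0700)² = 0.00490
Total = 0.00702. Share from I = 0.00490/0.00702 = 0.698.

69.8%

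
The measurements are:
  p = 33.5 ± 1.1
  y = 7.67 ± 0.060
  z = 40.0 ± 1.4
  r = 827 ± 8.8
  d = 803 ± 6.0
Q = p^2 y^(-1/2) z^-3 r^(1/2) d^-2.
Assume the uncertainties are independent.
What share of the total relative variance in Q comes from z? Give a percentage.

(δQ/Q)² = (2·δp/p)² + (−½·δy/y)² + (-3·δz/z)² + (½·δr/r)² + (-2·δd/d)²
  p term: (2×0.0328)² = 0.00431
  y term: (-0.5×0.00782)² = 1.53e-05
  z term: (-3×0.0350)² = 0.0110
  r term: (0.5×0.0106)² = 2.83e-05
  d term: (-2×0.00747)² = 0.000223
Total = 0.0156. Share from z = 0.0110/0.0156 = 0.707.

70.7%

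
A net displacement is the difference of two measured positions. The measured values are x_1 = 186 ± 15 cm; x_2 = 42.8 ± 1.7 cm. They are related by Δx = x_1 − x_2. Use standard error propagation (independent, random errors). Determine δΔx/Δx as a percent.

10.5%

Absolute uncertainties add in quadrature for a linear combination:
  (δx_1)² = 225;  (δx_2)² = 2.89
δΔx = √(228) = 15.1 cm
Δx = 143 cm, so δΔx/Δx = 15.1/143 = 0.105.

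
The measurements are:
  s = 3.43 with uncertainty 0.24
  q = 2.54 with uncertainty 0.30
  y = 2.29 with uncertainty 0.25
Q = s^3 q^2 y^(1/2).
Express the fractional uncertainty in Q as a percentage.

32.1%

Each factor contributes (exponent × relative error)² to (δQ/Q)²:
  (3·δs/s)² = (3×0.0700)² = 0.0441;  (2·δq/q)² = (2×0.118)² = 0.0558;  (½·δy/y)² = (0.5×0.109)² = 0.00298
δQ/Q = √(0.103) = 0.321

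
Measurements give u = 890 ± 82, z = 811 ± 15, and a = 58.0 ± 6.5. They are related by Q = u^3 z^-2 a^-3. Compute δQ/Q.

0.437

Q is a product of powers, so relative uncertainties combine in quadrature:
  (3·δu/u)² = (3×0.0921)² = 0.0764;  (-2·δz/z)² = (-2×0.0185)² = 0.00137;  (-3·δa/a)² = (-3×0.112)² = 0.113
δQ/Q = √(0.191) = 0.437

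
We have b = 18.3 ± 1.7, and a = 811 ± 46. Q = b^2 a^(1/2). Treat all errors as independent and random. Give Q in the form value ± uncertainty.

9540 ± 1790

Products/powers → add relative errors in quadrature, weighted by exponent:
  (2·δb/b)² = (2×0.0929)² = 0.0345;  (½·δa/a)² = (0.5×0.0567)² = 0.000804
δQ/Q = √(0.0353) = 0.188
Q = 9540, so δQ = 0.188 × 9540 = 1790.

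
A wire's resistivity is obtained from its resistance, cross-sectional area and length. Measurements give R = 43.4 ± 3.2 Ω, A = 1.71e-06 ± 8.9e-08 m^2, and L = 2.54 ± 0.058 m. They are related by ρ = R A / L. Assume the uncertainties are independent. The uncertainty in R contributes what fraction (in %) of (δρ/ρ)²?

(δρ/ρ)² = (1·δR/R)² + (1·δA/A)² + (-1·δL/L)²
  R term: (1×0.0737)² = 0.00544
  A term: (1×0.0520)² = 0.00271
  L term: (-1×0.0228)² = 0.000521
Total = 0.00867. Share from R = 0.00544/0.00867 = 0.627.

62.7%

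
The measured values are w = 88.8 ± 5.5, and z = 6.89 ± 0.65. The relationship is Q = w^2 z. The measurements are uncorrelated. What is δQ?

Q is a product of powers, so relative uncertainties combine in quadrature:
  (2·δw/w)² = (2×0.0619)² = 0.0153;  (1·δz/z)² = (1×0.0943)² = 0.00890
δQ/Q = √(0.0242) = 0.156
Q = 54300, so δQ = 0.156 × 54300 = 8460.

8460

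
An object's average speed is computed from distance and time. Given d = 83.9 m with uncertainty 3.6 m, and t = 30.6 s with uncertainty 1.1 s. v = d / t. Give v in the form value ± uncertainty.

2.74 ± 0.153 m/s

Relative error in a monomial: (δv/v)² = Σ (nᵢ · δxᵢ/xᵢ)².
  (1·δd/d)² = (1×0.0429)² = 0.00184;  (-1·δt/t)² = (-1×0.0359)² = 0.00129
δv/v = √(0.00313) = 0.0560
v = 2.74 m/s, so δv = 0.0560 × 2.74 = 0.153 m/s.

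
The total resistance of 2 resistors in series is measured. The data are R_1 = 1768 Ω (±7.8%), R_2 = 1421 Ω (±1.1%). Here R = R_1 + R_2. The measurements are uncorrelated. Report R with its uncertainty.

Sums and differences: (δR)² = Σ (cᵢ δxᵢ)².
  (δR_1)² = 19000;  (δR_2)² = 244
δR = √(19300) = 139 Ω
R = 3189 Ω.

3189 ± 139 Ω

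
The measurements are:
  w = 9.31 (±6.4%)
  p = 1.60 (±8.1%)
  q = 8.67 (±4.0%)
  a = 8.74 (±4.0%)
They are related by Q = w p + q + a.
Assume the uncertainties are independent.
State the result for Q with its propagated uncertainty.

32.3 ± 1.61

Let h = w·p = 14.9. δh/h = √((1·δw/w)² + (1·δp/p)²) = √(0.00410 + 0.00656) = 0.103, so δh = 1.54.
Q = h + q + a: δQ = √(δh² + δq² + δa²) = √(2.36 + 0.120 + 0.122) = 1.61
Q = 32.3.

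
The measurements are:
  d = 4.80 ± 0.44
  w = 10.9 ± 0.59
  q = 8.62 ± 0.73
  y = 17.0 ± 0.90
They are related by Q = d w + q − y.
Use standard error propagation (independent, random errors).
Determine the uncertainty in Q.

5.69

Let p = d·w = 52.3. δp/p = √((1·δd/d)² + (1·δw/w)²) = √(0.00840 + 0.00293) = 0.106, so δp = 5.57.
Q = p + q − y: δQ = √(δp² + δq² + δy²) = √(31.0 + 0.533 + 0.810) = 5.69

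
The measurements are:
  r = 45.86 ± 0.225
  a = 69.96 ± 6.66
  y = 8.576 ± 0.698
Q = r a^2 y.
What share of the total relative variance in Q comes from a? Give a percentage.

(δQ/Q)² = (1·δr/r)² + (2·δa/a)² + (1·δy/y)²
  r term: (1×0.00491)² = 2.41e-05
  a term: (2×0.0952)² = 0.0363
  y term: (1×0.0814)² = 0.00662
Total = 0.0429. Share from a = 0.0363/0.0429 = 0.845.

84.5%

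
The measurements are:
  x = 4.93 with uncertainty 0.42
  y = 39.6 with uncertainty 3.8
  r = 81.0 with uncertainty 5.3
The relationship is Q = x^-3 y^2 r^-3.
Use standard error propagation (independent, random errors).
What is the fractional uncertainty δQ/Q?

Each factor contributes (exponent × relative error)² to (δQ/Q)²:
  (-3·δx/x)² = (-3×0.0852)² = 0.0653;  (2·δy/y)² = (2×0.0960)² = 0.0368;  (-3·δr/r)² = (-3×0.0654)² = 0.0385
δQ/Q = √(0.141) = 0.375

0.375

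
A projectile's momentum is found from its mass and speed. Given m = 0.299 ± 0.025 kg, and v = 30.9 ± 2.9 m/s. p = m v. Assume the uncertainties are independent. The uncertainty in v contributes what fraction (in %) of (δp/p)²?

55.8%

(δp/p)² = (1·δm/m)² + (1·δv/v)²
  m term: (1×0.0836)² = 0.00699
  v term: (1×0.0939)² = 0.00881
Total = 0.0158. Share from v = 0.00881/0.0158 = 0.558.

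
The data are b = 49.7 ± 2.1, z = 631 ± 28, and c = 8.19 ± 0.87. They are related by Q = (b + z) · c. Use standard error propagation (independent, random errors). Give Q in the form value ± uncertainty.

5570 ± 635

Let u = b + z = 681. δu = √(δb² + δz²) = √(4.41 + 784) = 28.1, so δu/u = 0.0412.
Q is then a monomial in u, c:
δQ/Q = √((δu/u)² + (1·δc/c)²) = √(0.00170 + 0.0113) = 0.114
Q = 5570, so δQ = 0.114 × 5570 = 635.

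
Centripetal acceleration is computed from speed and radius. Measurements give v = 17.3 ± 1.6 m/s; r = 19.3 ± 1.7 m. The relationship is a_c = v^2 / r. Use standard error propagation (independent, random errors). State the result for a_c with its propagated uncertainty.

For a monomial a_c ∝ v^2, r^-1, fractional errors add in quadrature:
  (2·δv/v)² = (2×0.0925)² = 0.0342;  (-1·δr/r)² = (-1×0.0881)² = 0.00776
δa_c/a_c = √(0.0420) = 0.205
a_c = 15.5 m/s^2, so δa_c = 0.205 × 15.5 = 3.18 m/s^2.

15.5 ± 3.18 m/s^2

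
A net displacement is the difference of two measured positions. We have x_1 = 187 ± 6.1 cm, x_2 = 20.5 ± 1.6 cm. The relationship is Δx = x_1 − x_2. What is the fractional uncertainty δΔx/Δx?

Δx is a linear combination, so absolute uncertainties add in quadrature:
  (δx_1)² = 37.2;  (δx_2)² = 2.56
δΔx = √(39.8) = 6.31 cm
Δx = 166 cm, so δΔx/Δx = 6.31/166 = 0.0379.

0.0379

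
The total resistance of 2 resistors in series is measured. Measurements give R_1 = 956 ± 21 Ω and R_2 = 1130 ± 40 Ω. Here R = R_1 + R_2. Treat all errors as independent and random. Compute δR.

Each term contributes (cᵢ δxᵢ)² to (δR)²:
  (δR_1)² = 441;  (δR_2)² = 1600
δR = √(2040) = 45.2 Ω

45.2 Ω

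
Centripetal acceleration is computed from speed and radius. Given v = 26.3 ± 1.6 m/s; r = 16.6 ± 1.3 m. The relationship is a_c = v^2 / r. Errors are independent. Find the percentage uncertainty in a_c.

a_c is a product of powers, so relative uncertainties combine in quadrature:
  (2·δv/v)² = (2×0.0608)² = 0.0148;  (-1·δr/r)² = (-1×0.0783)² = 0.00613
δa_c/a_c = √(0.0209) = 0.145

14.5%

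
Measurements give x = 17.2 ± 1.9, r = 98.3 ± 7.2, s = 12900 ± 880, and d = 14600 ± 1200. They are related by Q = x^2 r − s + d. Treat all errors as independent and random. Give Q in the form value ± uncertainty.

30800 ± 6930

Let p = x^2·r = 29100. δp/p = √((2·δx/x)² + (1·δr/r)²) = √(0.0488 + 0.00536) = 0.233, so δp = 6770.
Q = p − s + d: δQ = √(δp² + δs² + δd²) = √(4.58e+07 + 7.74e+05 + 1.44e+06) = 6930
Q = 30800.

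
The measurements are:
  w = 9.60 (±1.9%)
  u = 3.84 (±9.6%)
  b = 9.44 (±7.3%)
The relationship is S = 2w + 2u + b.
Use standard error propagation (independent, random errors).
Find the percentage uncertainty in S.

2.95%

S is a linear combination, so absolute uncertainties add in quadrature:
  (2·δw)² = 0.133;  (2·δu)² = 0.544;  (δb)² = 0.475
δS = √(1.15) = 1.07
S = 36.3, so δS/S = 1.07/36.3 = 0.0295.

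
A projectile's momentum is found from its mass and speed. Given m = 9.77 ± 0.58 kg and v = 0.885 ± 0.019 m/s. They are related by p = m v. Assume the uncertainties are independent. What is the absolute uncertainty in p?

0.546 kg·m/s

For a monomial p ∝ m, v, fractional errors add in quadrature:
  (1·δm/m)² = (1×0.0594)² = 0.00352;  (1·δv/v)² = (1×0.0215)² = 0.000461
δp/p = √(0.00399) = 0.0631
p = 8.65 kg·m/s, so δp = 0.0631 × 8.65 = 0.546 kg·m/s.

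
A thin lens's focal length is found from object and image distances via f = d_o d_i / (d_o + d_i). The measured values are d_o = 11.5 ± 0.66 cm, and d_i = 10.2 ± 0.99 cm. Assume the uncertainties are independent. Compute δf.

0.314 cm

∂f/∂d_o = (d_i/(d_o+d_i))² = 0.221;  ∂f/∂d_i = (d_o/(d_o+d_i))² = 0.281
δf = √((∂f/∂d_o · δd_o)² + (∂f/∂d_i · δd_i)²) = √(0.0213 + 0.0773) = 0.314 cm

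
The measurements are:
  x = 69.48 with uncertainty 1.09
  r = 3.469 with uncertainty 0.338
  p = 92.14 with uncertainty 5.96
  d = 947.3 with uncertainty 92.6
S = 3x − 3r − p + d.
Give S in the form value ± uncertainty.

1053 ± 92.9

Sums and differences: (δS)² = Σ (cᵢ δxᵢ)².
  (3·δx)² = 10.7;  (3·δr)² = 1.03;  (δp)² = 35.5;  (δd)² = 8570
δS = √(8620) = 92.9
S = 1053.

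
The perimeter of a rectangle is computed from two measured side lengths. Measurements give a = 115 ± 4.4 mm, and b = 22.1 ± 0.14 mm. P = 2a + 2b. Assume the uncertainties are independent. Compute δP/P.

0.0321

Sums and differences: (δP)² = Σ (cᵢ δxᵢ)².
  (2·δa)² = 77.4;  (2·δb)² = 0.0784
δP = √(77.5) = 8.80 mm
P = 274 mm, so δP/P = 8.80/274 = 0.0321.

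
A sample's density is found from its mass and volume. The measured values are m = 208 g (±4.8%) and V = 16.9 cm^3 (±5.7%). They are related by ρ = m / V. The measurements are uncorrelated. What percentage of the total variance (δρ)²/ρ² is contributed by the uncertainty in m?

(δρ/ρ)² = (1·δm/m)² + (-1·δV/V)²
  m term: (1×0.0480)² = 0.00230
  V term: (-1×0.0570)² = 0.00325
Total = 0.00555. Share from m = 0.00230/0.00555 = 0.415.

41.5%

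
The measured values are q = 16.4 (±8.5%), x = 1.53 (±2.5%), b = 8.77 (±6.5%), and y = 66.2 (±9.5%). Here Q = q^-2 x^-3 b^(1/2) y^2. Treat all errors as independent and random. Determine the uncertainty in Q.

Q is a product of powers, so relative uncertainties combine in quadrature:
  (-2·δq/q)² = (-2×0.0850)² = 0.0289;  (-3·δx/x)² = (-3×0.0250)² = 0.00563;  (½·δb/b)² = (0.5×0.0650)² = 0.00106;  (2·δy/y)² = (2×0.0950)² = 0.0361
δQ/Q = √(0.0717) = 0.268
Q = 13.5, so δQ = 0.268 × 13.5 = 3.61.

3.61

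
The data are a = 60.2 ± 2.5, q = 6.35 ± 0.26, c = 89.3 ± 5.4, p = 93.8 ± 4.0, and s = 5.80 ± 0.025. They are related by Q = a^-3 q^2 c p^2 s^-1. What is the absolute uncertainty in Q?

Each factor contributes (exponent × relative error)² to (δQ/Q)²:
  (-3·δa/a)² = (-3×0.0415)² = 0.0155;  (2·δq/q)² = (2×0.0409)² = 0.00671;  (1·δc/c)² = (1×0.0605)² = 0.00366;  (2·δp/p)² = (2×0.0426)² = 0.00727;  (-1·δs/s)² = (-1×0.00431)² = 1.86e-05
δQ/Q = √(0.0332) = 0.182
Q = 25.0, so δQ = 0.182 × 25.0 = 4.56.

4.56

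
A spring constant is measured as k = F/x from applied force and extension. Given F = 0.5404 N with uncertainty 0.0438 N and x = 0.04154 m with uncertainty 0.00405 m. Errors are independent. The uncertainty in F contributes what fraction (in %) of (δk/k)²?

40.9%

(δk/k)² = (1·δF/F)² + (-1·δx/x)²
  F term: (1×0.0811)² = 0.00657
  x term: (-1×0.0975)² = 0.00951
Total = 0.0161. Share from F = 0.00657/0.0161 = 0.409.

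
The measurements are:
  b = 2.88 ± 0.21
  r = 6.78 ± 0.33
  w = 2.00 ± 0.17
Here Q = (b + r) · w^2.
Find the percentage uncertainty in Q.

17.5%

Let u = b + r = 9.66. δu = √(δb² + δr²) = √(0.0441 + 0.109) = 0.391, so δu/u = 0.0405.
Q is then a monomial in u, w:
δQ/Q = √((δu/u)² + (2·δw/w)²) = √(0.00164 + 0.0289) = 0.175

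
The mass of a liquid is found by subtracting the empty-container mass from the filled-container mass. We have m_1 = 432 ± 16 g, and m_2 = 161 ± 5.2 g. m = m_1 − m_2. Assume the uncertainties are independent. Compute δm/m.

For a sum/difference, combine absolute errors in quadrature:
  (δm_1)² = 256;  (δm_2)² = 27.0
δm = √(283) = 16.8 g
m = 271 g, so δm/m = 16.8/271 = 0.0621.

0.0621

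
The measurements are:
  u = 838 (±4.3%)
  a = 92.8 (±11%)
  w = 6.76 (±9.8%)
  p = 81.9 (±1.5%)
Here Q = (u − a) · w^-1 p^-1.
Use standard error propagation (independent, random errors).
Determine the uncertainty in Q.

Let h = u − a = 745. δh = √(δu² + δa²) = √(1300 + 104) = 37.5, so δh/h = 0.0503.
Q is then a monomial in h, w, p:
δQ/Q = √((δh/h)² + (-1·δw/w)² + (-1·δp/p)²) = √(0.00253 + 0.00960 + 0.000225) = 0.111
Q = 1.35, so δQ = 0.111 × 1.35 = 0.150.

0.150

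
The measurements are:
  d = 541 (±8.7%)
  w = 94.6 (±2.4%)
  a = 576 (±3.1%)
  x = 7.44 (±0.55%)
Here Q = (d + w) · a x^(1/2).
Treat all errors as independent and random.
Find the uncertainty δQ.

Let u = d + w = 636. δu = √(δd² + δw²) = √(2220 + 5.15) = 47.1, so δu/u = 0.0741.
Q is then a monomial in u, a, x:
δQ/Q = √((δu/u)² + (1·δa/a)² + (½·δx/x)²) = √(0.00550 + 0.000961 + 7.56e-06) = 0.0804
Q = 9.99e+05, so δQ = 0.0804 × 9.99e+05 = 80300.

80300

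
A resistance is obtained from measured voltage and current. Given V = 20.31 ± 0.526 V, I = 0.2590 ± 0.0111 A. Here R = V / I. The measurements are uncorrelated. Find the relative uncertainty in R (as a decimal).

0.0501

Each factor contributes (exponent × relative error)² to (δR/R)²:
  (1·δV/V)² = (1×0.0259)² = 0.000671;  (-1·δI/I)² = (-1×0.0429)² = 0.00184
δR/R = √(0.00251) = 0.0501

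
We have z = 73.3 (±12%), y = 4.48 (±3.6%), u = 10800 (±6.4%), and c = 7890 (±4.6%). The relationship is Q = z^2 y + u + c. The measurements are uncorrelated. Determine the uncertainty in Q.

5890

Let p = z^2·y = 24100. δp/p = √((2·δz/z)² + (1·δy/y)²) = √(0.0576 + 0.00130) = 0.243, so δp = 5840.
Q = p + u + c: δQ = √(δp² + δu² + δc²) = √(3.41e+07 + 4.78e+05 + 1.32e+05) = 5890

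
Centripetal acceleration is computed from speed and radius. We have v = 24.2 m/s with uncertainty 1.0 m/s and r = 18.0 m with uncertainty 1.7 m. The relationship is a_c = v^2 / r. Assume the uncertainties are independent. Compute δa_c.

Each factor contributes (exponent × relative error)² to (δa_c/a_c)²:
  (2·δv/v)² = (2×0.0413)² = 0.00683;  (-1·δr/r)² = (-1×0.0944)² = 0.00892
δa_c/a_c = √(0.0157) = 0.125
a_c = 32.5 m/s^2, so δa_c = 0.125 × 32.5 = 4.08 m/s^2.

4.08 m/s^2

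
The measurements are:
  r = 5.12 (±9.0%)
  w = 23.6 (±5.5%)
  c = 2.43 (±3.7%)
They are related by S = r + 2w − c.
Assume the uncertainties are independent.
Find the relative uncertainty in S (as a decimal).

Absolute uncertainties add in quadrature for a linear combination:
  (δr)² = 0.212;  (2·δw)² = 6.74;  (δc)² = 0.00808
δS = √(6.96) = 2.64
S = 49.9, so δS/S = 2.64/49.9 = 0.0529.

0.0529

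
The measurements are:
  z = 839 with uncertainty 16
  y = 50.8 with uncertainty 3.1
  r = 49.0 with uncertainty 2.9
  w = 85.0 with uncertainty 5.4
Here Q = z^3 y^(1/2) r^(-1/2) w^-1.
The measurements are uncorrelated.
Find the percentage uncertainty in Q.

9.55%

For a monomial Q ∝ z^3, y^(1/2), r^(-1/2), w^-1, fractional errors add in quadrature:
  (3·δz/z)² = (3×0.0191)² = 0.00327;  (½·δy/y)² = (0.5×0.0610)² = 0.000931;  (−½·δr/r)² = (-0.5×0.0592)² = 0.000876;  (-1·δw/w)² = (-1×0.0635)² = 0.00404
δQ/Q = √(0.00912) = 0.0955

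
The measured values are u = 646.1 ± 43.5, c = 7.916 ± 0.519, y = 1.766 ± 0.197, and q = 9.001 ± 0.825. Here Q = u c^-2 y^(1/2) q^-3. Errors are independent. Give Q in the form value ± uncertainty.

0.01879 ± 0.00595

Relative error in a monomial: (δQ/Q)² = Σ (nᵢ · δxᵢ/xᵢ)².
  (1·δu/u)² = (1×0.0673)² = 0.00453;  (-2·δc/c)² = (-2×0.0656)² = 0.0172;  (½·δy/y)² = (0.5×0.112)² = 0.00311;  (-3·δq/q)² = (-3×0.0917)² = 0.0756
δQ/Q = √(0.100) = 0.317
Q = 0.01879, so δQ = 0.317 × 0.01879 = 0.00595.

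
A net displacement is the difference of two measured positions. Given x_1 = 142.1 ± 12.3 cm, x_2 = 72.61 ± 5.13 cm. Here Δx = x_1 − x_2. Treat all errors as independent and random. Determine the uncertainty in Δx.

Δx is a linear combination, so absolute uncertainties add in quadrature:
  (δx_1)² = 151;  (δx_2)² = 26.3
δΔx = √(178) = 13.3 cm

13.3 cm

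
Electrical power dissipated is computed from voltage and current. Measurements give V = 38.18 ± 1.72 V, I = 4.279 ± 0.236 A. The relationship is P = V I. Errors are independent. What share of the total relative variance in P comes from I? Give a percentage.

60.0%

(δP/P)² = (1·δV/V)² + (1·δI/I)²
  V term: (1×0.0450)² = 0.00203
  I term: (1×0.0552)² = 0.00304
Total = 0.00507. Share from I = 0.00304/0.00507 = 0.600.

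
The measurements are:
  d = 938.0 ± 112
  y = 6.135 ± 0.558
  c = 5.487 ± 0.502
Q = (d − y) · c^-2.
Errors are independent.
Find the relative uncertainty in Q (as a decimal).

0.219

Let u = d − y = 931.9. δu = √(δd² + δy²) = √(12500 + 0.311) = 112, so δu/u = 0.120.
Q is then a monomial in u, c:
δQ/Q = √((δu/u)² + (-2·δc/c)²) = √(0.0144 + 0.0335) = 0.219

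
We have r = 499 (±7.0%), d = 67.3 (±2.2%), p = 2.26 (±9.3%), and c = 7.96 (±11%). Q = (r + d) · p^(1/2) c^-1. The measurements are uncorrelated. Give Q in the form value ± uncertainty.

Let u = r + d = 566. δu = √(δr² + δd²) = √(1220 + 2.19) = 35.0, so δu/u = 0.0617.
Q is then a monomial in u, p, c:
δQ/Q = √((δu/u)² + (½·δp/p)² + (-1·δc/c)²) = √(0.00381 + 0.00216 + 0.0121) = 0.134
Q = 107, so δQ = 0.134 × 107 = 14.4.

107 ± 14.4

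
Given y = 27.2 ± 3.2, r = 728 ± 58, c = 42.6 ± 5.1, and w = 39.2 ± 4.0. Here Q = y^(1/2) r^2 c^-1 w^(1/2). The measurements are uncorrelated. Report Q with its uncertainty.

Products/powers → add relative errors in quadrature, weighted by exponent:
  (½·δy/y)² = (0.5×0.118)² = 0.00346;  (2·δr/r)² = (2×0.0797)² = 0.0254;  (-1·δc/c)² = (-1×0.120)² = 0.0143;  (½·δw/w)² = (0.5×0.102)² = 0.00260
δQ/Q = √(0.0458) = 0.214
Q = 4.06e+05, so δQ = 0.214 × 4.06e+05 = 86900.

(4.06 ± 0.869) × 10^5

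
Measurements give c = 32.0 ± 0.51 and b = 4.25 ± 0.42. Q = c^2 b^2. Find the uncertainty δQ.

For a monomial Q ∝ c^2, b^2, fractional errors add in quadrature:
  (2·δc/c)² = (2×0.0159)² = 0.00102;  (2·δb/b)² = (2×0.0988)² = 0.0391
δQ/Q = √(0.0401) = 0.200
Q = 18500, so δQ = 0.200 × 18500 = 3700.

3700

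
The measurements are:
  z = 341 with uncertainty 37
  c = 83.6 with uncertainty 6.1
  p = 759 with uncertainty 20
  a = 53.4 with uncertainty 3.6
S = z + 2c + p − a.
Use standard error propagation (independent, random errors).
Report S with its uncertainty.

S is a linear combination, so absolute uncertainties add in quadrature:
  (δz)² = 1370;  (2·δc)² = 149;  (δp)² = 400;  (δa)² = 13.0
δS = √(1930) = 43.9
S = 1210.

1210 ± 43.9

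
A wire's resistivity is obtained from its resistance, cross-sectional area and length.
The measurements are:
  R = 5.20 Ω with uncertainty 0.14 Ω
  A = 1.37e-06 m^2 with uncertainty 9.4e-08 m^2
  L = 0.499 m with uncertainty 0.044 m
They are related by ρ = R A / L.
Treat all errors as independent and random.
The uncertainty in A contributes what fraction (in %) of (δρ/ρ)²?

(δρ/ρ)² = (1·δR/R)² + (1·δA/A)² + (-1·δL/L)²
  R term: (1×0.0269)² = 0.000725
  A term: (1×0.0686)² = 0.00471
  L term: (-1×0.0882)² = 0.00778
Total = 0.0132. Share from A = 0.00471/0.0132 = 0.356.

35.6%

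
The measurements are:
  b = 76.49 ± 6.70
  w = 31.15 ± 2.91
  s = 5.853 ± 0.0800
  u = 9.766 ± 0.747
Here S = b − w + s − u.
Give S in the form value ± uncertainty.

41.43 ± 7.34

For a sum/difference, combine absolute errors in quadrature:
  (δb)² = 44.9;  (δw)² = 8.47;  (δs)² = 0.00640;  (δu)² = 0.558
δS = √(53.9) = 7.34
S = 41.43.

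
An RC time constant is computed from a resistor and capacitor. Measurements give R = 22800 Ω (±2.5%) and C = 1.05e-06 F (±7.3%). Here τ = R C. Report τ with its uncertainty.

0.0239 ± 0.00185 s

τ is a product of powers, so relative uncertainties combine in quadrature:
  (1·δR/R)² = (1×0.0250)² = 0.000625;  (1·δC/C)² = (1×0.0730)² = 0.00533
δτ/τ = √(0.00595) = 0.0772
τ = 0.0239 s, so δτ = 0.0772 × 0.0239 = 0.00185 s.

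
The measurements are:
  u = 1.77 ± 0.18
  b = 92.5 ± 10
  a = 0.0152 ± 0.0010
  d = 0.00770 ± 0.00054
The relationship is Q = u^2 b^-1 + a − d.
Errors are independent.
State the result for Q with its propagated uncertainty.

0.0414 ± 0.00788

Let p = u^2·b^-1 = 0.0339. δp/p = √((2·δu/u)² + (-1·δb/b)²) = √(0.0414 + 0.0117) = 0.230, so δp = 0.00780.
Q = p + a − d: δQ = √(δp² + δa² + δd²) = √(6.09e-05 + 1e-06 + 2.92e-07) = 0.00788
Q = 0.0414.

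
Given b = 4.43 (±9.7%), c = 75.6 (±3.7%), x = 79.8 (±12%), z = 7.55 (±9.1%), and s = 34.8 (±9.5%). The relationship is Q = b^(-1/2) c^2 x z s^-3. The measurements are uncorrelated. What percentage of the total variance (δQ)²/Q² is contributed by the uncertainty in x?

(δQ/Q)² = (−½·δb/b)² + (2·δc/c)² + (1·δx/x)² + (1·δz/z)² + (-3·δs/s)²
  b term: (-0.5×0.0970)² = 0.00235
  c term: (2×0.0370)² = 0.00548
  x term: (1×0.120)² = 0.0144
  z term: (1×0.0910)² = 0.00828
  s term: (-3×0.0950)² = 0.0812
Total = 0.112. Share from x = 0.0144/0.112 = 0.129.

12.9%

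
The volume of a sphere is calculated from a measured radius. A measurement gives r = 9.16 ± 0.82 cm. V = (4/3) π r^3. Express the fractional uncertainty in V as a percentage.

Products/powers → add relative errors in quadrature, weighted by exponent:
  (3·δr/r)² = (3×0.0895)² = 0.0721
δV/V = √(0.0721) = 0.269

26.9%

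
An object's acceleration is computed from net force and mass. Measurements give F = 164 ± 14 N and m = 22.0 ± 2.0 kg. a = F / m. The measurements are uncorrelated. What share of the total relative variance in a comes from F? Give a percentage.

(δa/a)² = (1·δF/F)² + (-1·δm/m)²
  F term: (1×0.0854)² = 0.00729
  m term: (-1×0.0909)² = 0.00826
Total = 0.0156. Share from F = 0.00729/0.0156 = 0.469.

46.9%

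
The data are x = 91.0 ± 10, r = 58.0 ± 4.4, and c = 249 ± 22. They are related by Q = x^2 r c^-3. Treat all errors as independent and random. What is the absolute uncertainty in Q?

For a monomial Q ∝ x^2, r, c^-3, fractional errors add in quadrature:
  (2·δx/x)² = (2×0.110)² = 0.0483;  (1·δr/r)² = (1×0.0759)² = 0.00576;  (-3·δc/c)² = (-3×0.0884)² = 0.0703
δQ/Q = √(0.124) = 0.353
Q = 0.0311, so δQ = 0.353 × 0.0311 = 0.0110.

0.0110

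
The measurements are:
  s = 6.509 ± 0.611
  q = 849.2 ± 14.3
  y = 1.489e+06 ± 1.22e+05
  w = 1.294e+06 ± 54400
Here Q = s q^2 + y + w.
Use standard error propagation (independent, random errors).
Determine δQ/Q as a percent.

Let p = s·q^2 = 4.694e+06. δp/p = √((1·δs/s)² + (2·δq/q)²) = √(0.00881 + 0.00113) = 0.0997, so δp = 4.68e+05.
Q = p + y + w: δQ = √(δp² + δy² + δw²) = √(2.19e+11 + 1.49e+10 + 2.96e+09) = 4.87e+05
Q = 7.477e+06, so δQ/Q = 4.87e+05/7.477e+06 = 0.0651.

6.51%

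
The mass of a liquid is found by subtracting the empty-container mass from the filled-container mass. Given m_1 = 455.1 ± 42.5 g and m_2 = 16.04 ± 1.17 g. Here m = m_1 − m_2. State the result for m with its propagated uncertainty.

439.1 ± 42.5 g

For a sum/difference, combine absolute errors in quadrature:
  (δm_1)² = 1810;  (δm_2)² = 1.37
δm = √(1810) = 42.5 g
m = 439.1 g.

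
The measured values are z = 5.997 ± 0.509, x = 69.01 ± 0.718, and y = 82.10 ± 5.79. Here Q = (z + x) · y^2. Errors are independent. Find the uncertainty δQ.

71600

Let u = z + x = 75.01. δu = √(δz² + δx²) = √(0.259 + 0.516) = 0.880, so δu/u = 0.0117.
Q is then a monomial in u, y:
δQ/Q = √((δu/u)² + (2·δy/y)²) = √(0.000138 + 0.0199) = 0.142
Q = 505600, so δQ = 0.142 × 505600 = 71600.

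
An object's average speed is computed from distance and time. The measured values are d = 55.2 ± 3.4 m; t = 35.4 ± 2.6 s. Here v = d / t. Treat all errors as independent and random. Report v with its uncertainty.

Products/powers → add relative errors in quadrature, weighted by exponent:
  (1·δd/d)² = (1×0.0616)² = 0.00379;  (-1·δt/t)² = (-1×0.0734)² = 0.00539
δv/v = √(0.00919) = 0.0959
v = 1.56 m/s, so δv = 0.0959 × 1.56 = 0.149 m/s.

1.56 ± 0.149 m/s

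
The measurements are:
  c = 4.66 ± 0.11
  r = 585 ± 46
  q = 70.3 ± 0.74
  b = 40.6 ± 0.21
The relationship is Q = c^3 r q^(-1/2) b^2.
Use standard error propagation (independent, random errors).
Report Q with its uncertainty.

Since Q is a product/quotient, work with relative uncertainties:
  (3·δc/c)² = (3×0.0236)² = 0.00501;  (1·δr/r)² = (1×0.0786)² = 0.00618;  (−½·δq/q)² = (-0.5×0.0105)² = 2.77e-05;  (2·δb/b)² = (2×0.00517)² = 0.000107
δQ/Q = √(0.0113) = 0.106
Q = 1.16e+07, so δQ = 0.106 × 1.16e+07 = 1.24e+06.

(1.16 ± 0.124) × 10^7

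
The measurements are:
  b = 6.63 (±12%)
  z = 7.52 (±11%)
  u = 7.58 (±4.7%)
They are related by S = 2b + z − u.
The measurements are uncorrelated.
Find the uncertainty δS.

Sums and differences: (δS)² = Σ (cᵢ δxᵢ)².
  (2·δb)² = 2.53;  (δz)² = 0.684;  (δu)² = 0.127
δS = √(3.34) = 1.83

1.83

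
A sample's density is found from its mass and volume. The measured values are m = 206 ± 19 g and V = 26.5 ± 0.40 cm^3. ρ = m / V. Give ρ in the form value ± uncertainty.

7.77 ± 0.727 g/cm^3

Relative error in a monomial: (δρ/ρ)² = Σ (nᵢ · δxᵢ/xᵢ)².
  (1·δm/m)² = (1×0.0922)² = 0.00851;  (-1·δV/V)² = (-1×0.0151)² = 0.000228
δρ/ρ = √(0.00873) = 0.0935
ρ = 7.77 g/cm^3, so δρ = 0.0935 × 7.77 = 0.727 g/cm^3.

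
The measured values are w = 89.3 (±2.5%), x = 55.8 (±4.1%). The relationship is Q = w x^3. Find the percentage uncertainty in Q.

12.6%

Since Q is a product/quotient, work with relative uncertainties:
  (1·δw/w)² = (1×0.0250)² = 0.000625;  (3·δx/x)² = (3×0.0410)² = 0.0151
δQ/Q = √(0.0158) = 0.126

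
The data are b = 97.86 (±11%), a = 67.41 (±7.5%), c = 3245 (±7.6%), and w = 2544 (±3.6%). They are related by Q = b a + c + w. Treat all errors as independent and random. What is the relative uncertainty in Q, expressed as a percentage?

Let p = b·a = 6597. δp/p = √((1·δb/b)² + (1·δa/a)²) = √(0.0121 + 0.00562) = 0.133, so δp = 878.
Q = p + c + w: δQ = √(δp² + δc² + δw²) = √(7.71e+05 + 60800 + 8390) = 917
Q = 12390, so δQ/Q = 917/12390 = 0.0740.

7.40%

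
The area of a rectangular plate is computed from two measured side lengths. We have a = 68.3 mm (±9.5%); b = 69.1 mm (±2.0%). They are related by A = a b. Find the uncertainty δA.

Since A is a product/quotient, work with relative uncertainties:
  (1·δa/a)² = (1×0.0950)² = 0.00903;  (1·δb/b)² = (1×0.0200)² = 0.000400
δA/A = √(0.00942) = 0.0971
A = 4720 mm^2, so δA = 0.0971 × 4720 = 458 mm^2.

458 mm^2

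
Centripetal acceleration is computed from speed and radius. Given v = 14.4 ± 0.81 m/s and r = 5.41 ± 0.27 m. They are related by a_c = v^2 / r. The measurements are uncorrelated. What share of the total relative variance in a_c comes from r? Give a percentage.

(δa_c/a_c)² = (2·δv/v)² + (-1·δr/r)²
  v term: (2×0.0563)² = 0.0127
  r term: (-1×0.0499)² = 0.00249
Total = 0.0151. Share from r = 0.00249/0.0151 = 0.164.

16.4%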